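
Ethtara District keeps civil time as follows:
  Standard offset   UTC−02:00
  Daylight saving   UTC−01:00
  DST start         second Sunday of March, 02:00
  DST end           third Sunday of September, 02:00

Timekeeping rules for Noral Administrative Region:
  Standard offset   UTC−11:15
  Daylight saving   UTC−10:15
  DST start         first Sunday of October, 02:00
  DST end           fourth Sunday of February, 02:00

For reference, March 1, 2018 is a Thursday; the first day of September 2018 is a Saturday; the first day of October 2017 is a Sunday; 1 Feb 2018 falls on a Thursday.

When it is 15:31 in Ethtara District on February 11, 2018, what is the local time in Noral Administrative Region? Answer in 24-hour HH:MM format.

07:16

1 March 2018 is a Thursday, so the first Sunday is March 4 and the second is March 11.
1 September 2018 is a Saturday, so the first Sunday is September 2 and the third is September 16.
February 11, 2018 does not fall between 11 March and 16 September, so daylight saving is not in effect and Ethtara District is at UTC−02:00.
15:31 Ethtara District + 2h = 17:31 UTC.
1 October 2017 is a Sunday, so the first Sunday is October 1.
1 February 2018 is a Thursday, so the first Sunday is February 4 and the fourth is February 25.
At the standard offset (UTC−11:15), 17:31 UTC − 11h15m = 06:16 Noral Administrative Region standard time.
Daylight saving runs 1 October 2017 – 25 February 2018; the standard-time date in Noral Administrative Region, February 11, 2018, is inside that window, so Noral Administrative Region is at UTC−10:15.
17:31 UTC − 10h15m = 07:16 Noral Administrative Region.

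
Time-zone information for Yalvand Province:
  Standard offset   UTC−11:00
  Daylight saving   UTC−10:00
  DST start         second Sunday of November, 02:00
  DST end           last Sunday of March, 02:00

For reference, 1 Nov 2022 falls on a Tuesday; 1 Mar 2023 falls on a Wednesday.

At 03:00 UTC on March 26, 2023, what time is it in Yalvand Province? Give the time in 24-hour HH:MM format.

17:00

1 November 2022 is a Tuesday, so the first Sunday is November 6 and the second is November 13.
1 March 2023 is a Wednesday, so Sundays fall on 5, 12, 19, 26; the last is March 26.
At the standard offset (UTC−11:00), 03:00 UTC − 11h = 16:00 Yalvand Province standard time (rolling into the previous day, 25 March 2023).
Daylight saving runs 13 November 2022 – 26 March 2023; the standard-time date in Yalvand Province, March 25, 2023, is inside that window, so Yalvand Province is at UTC−10:00.
03:00 UTC − 10h = 17:00 local (rolling into the previous day, 25 March 2023).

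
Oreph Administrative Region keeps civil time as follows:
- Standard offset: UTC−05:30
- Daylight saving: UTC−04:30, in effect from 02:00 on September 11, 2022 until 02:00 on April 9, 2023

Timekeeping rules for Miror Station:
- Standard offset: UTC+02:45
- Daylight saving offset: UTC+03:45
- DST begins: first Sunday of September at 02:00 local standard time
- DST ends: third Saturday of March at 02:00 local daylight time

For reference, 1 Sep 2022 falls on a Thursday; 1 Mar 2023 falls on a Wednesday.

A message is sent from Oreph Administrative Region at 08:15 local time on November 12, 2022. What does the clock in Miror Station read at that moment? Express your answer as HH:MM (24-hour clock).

Daylight saving runs 11 September 2022 – 9 April 2023; November 12, 2022 is inside that window, so Oreph Administrative Region is at UTC−04:30.
08:15 Oreph Administrative Region + 4h30m = 12:45 UTC.
1 September 2022 is a Thursday, so the first Sunday is September 4.
1 March 2023 is a Wednesday, so the first Saturday is March 4 and the third is March 18.
At the standard offset (UTC+02:45), 12:45 UTC + 2h45m = 15:30 Miror Station standard time.
The standard-time date in Miror Station, November 12, 2022, falls between 4 September 2022 and 18 March 2023, so daylight saving is in effect and Miror Station is at UTC+03:45.
12:45 UTC + 3h45m = 16:30 Miror Station.

16:30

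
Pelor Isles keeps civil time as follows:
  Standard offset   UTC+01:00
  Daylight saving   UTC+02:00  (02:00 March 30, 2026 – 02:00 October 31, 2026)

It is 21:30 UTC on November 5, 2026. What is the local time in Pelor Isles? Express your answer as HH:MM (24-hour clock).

22:30

At the standard offset (UTC+01:00), 21:30 UTC + 1h = 22:30 Pelor Isles standard time.
The standard-time date in Pelor Isles, November 5, 2026, does not fall between 30 March and 31 October, so daylight saving is not in effect and Pelor Isles is at UTC+01:00.
21:30 UTC + 1h = 22:30 local.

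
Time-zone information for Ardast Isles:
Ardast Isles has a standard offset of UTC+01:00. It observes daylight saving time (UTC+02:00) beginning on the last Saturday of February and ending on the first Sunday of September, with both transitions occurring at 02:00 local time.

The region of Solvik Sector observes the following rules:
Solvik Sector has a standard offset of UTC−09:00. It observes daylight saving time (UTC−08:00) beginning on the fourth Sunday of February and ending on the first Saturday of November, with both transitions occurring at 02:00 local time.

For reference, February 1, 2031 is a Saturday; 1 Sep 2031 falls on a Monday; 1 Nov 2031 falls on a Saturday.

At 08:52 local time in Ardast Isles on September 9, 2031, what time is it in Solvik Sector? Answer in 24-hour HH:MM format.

23:52

1 February 2031 is a Saturday, so Saturdays fall on 1, 8, 15, 22; the last is February 22.
1 September 2031 is a Monday, so the first Sunday is September 7.
Daylight saving runs 22 February – 7 September; September 9, 2031 is outside that window, so Ardast Isles is on standard time at UTC+01:00.
08:52 Ardast Isles − 1h = 07:52 UTC.
1 February 2031 is a Saturday, so the first Sunday is February 2 and the fourth is February 23.
1 November 2031 is a Saturday, so the first Saturday is November 1.
At the standard offset (UTC−09:00), 07:52 UTC − 9h = 22:52 Solvik Sector standard time (rolling into the previous day, 8 September 2031).
Daylight saving runs 23 February – 1 November; the standard-time date in Solvik Sector, September 8, 2031, is inside that window, so Solvik Sector is at UTC−08:00.
07:52 UTC − 8h = 23:52 Solvik Sector (rolling into the previous day, 8 September 2031).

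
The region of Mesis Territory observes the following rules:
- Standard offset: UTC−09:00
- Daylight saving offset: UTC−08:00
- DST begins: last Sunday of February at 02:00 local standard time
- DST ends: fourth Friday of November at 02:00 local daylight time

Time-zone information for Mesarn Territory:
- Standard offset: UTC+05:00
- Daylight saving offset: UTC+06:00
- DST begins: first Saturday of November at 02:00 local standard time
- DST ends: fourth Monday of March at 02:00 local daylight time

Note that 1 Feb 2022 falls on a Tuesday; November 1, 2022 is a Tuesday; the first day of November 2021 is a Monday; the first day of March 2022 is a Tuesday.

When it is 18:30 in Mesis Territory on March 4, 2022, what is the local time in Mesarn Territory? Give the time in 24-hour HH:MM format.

08:30

1 February 2022 is a Tuesday, so Sundays fall on 6, 13, 20, 27; the last is February 27.
1 November 2022 is a Tuesday, so the first Friday is November 4 and the fourth is November 25.
March 4, 2022 falls between 27 February and 25 November, so daylight saving is in effect and Mesis Territory is at UTC−08:00.
18:30 Mesis Territory + 8h = 02:30 UTC (rolling into the next day, 5 March 2022).
1 November 2021 is a Monday, so the first Saturday is November 6.
1 March 2022 is a Tuesday, so the first Monday is March 7 and the fourth is March 28.
At the standard offset (UTC+05:00), 02:30 UTC + 5h = 07:30 Mesarn Territory standard time.
The standard-time date in Mesarn Territory, March 5, 2022, lies within the daylight-saving period (6 November 2021 – 28 March 2022), so Mesarn Territory is on daylight time, UTC+06:00.
02:30 UTC + 6h = 08:30 Mesarn Territory.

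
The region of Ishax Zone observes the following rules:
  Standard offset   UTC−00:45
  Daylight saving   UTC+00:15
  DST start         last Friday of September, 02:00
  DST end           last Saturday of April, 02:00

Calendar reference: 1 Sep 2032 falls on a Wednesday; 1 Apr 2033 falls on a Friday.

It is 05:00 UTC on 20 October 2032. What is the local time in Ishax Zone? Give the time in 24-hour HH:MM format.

05:15

1 September 2032 is a Wednesday, so Fridays fall on 3, 10, 17, 24; the last is September 24.
1 April 2033 is a Friday, so Saturdays fall on 2, 9, 16, 23, 30; the last is April 30.
At the standard offset (UTC−00:45), 05:00 UTC − 0h45m = 04:15 Ishax Zone standard time.
Daylight saving runs 24 September 2032 – 30 April 2033; the standard-time date in Ishax Zone, 20 October 2032, is inside that window, so Ishax Zone is at UTC+00:15.
05:00 UTC + 0h15m = 05:15 local.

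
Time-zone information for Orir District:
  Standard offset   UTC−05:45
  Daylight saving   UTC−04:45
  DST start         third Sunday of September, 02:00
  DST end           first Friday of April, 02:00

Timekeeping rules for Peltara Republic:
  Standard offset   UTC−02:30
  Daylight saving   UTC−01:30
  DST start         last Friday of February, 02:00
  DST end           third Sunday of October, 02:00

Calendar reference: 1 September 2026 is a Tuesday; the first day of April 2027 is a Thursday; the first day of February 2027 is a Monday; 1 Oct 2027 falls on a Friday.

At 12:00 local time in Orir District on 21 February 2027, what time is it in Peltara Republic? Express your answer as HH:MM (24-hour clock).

14:15

1 September 2026 is a Tuesday, so the first Sunday is September 6 and the third is September 20.
1 April 2027 is a Thursday, so the first Friday is April 2.
Daylight saving runs 20 September 2026 – 2 April 2027; 21 February 2027 is inside that window, so Orir District is at UTC−04:45.
12:00 Orir District + 4h45m = 16:45 UTC.
1 February 2027 is a Monday, so Fridays fall on 5, 12, 19, 26; the last is February 26.
1 October 2027 is a Friday, so the first Sunday is October 3 and the third is October 17.
At the standard offset (UTC−02:30), 16:45 UTC − 2h30m = 14:15 Peltara Republic standard time.
The standard-time date in Peltara Republic, 21 February 2027, is outside the daylight-saving period (26 February – 17 October), so Peltara Republic is on standard time, UTC−02:30.
16:45 UTC − 2h30m = 14:15 Peltara Republic.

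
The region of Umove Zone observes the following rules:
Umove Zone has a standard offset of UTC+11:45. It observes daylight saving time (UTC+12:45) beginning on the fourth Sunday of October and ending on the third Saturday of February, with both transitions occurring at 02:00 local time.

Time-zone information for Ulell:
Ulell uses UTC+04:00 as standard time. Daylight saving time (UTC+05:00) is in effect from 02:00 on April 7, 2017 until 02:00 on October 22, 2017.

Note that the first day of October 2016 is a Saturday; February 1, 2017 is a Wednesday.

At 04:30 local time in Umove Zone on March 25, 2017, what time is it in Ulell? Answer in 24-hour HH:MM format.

20:45

1 October 2016 is a Saturday, so the first Sunday is October 2 and the fourth is October 23.
1 February 2017 is a Wednesday, so the first Saturday is February 4 and the third is February 18.
March 25, 2017 does not fall between 23 October 2016 and 18 February 2017, so daylight saving is not in effect and Umove Zone is at UTC+11:45.
04:30 Umove Zone − 11h45m = 16:45 UTC (rolling into the previous day, 24 March 2017).
At the standard offset (UTC+04:00), 16:45 UTC + 4h = 20:45 Ulell standard time.
The standard-time date in Ulell, March 24, 2017, does not fall between 7 April and 22 October, so daylight saving is not in effect and Ulell is at UTC+04:00.
16:45 UTC + 4h = 20:45 Ulell.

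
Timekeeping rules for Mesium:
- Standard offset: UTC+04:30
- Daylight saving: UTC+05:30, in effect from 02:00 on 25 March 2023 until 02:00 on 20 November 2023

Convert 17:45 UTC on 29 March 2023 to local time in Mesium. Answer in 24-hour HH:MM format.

At the standard offset (UTC+04:30), 17:45 UTC + 4h30m = 22:15 Mesium standard time.
The standard-time date in Mesium, 29 March 2023, falls between 25 March and 20 November, so daylight saving is in effect and Mesium is at UTC+05:30.
17:45 UTC + 5h30m = 23:15 local.

23:15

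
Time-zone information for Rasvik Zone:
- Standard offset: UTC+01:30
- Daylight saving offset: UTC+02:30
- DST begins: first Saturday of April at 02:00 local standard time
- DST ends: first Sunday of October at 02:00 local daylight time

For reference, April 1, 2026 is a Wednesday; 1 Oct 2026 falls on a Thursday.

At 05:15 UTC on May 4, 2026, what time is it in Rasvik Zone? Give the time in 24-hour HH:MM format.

07:45

1 April 2026 is a Wednesday, so the first Saturday is April 4.
1 October 2026 is a Thursday, so the first Sunday is October 4.
At the standard offset (UTC+01:30), 05:15 UTC + 1h30m = 06:45 Rasvik Zone standard time.
Daylight saving runs 4 April – 4 October; the standard-time date in Rasvik Zone, May 4, 2026, is inside that window, so Rasvik Zone is at UTC+02:30.
05:15 UTC + 2h30m = 07:45 local.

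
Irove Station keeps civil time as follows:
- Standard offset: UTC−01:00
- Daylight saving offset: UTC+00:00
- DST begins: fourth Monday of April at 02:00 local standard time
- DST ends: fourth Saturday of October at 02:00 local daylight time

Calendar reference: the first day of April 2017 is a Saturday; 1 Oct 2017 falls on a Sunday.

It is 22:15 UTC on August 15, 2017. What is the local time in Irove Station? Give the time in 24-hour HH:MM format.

22:15

1 April 2017 is a Saturday, so the first Monday is April 3 and the fourth is April 24.
1 October 2017 is a Sunday, so the first Saturday is October 7 and the fourth is October 28.
At the standard offset (UTC−01:00), 22:15 UTC − 1h = 21:15 Irove Station standard time.
The standard-time date in Irove Station, August 15, 2017, falls between 24 April and 28 October, so daylight saving is in effect and Irove Station is at UTC+00:00.
22:15 UTC + 0h = 22:15 local.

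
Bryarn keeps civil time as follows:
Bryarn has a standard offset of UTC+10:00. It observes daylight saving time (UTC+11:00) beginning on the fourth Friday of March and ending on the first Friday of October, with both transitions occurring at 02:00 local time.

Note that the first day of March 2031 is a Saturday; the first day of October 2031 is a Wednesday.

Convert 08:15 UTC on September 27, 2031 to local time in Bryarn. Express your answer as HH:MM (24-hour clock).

1 March 2031 is a Saturday, so the first Friday is March 7 and the fourth is March 28.
1 October 2031 is a Wednesday, so the first Friday is October 3.
At the standard offset (UTC+10:00), 08:15 UTC + 10h = 18:15 Bryarn standard time.
Daylight saving runs 28 March – 3 October; the standard-time date in Bryarn, September 27, 2031, is inside that window, so Bryarn is at UTC+11:00.
08:15 UTC + 11h = 19:15 local.

19:15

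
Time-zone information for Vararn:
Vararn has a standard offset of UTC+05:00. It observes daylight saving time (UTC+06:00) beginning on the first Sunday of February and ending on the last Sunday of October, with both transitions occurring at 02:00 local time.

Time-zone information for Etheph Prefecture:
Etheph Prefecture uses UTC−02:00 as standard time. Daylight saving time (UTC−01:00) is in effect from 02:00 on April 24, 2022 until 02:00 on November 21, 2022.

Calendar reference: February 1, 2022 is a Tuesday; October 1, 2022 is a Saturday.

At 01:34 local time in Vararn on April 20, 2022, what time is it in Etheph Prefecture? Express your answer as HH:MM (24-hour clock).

1 February 2022 is a Tuesday, so the first Sunday is February 6.
1 October 2022 is a Saturday, so Sundays fall on 2, 9, 16, 23, 30; the last is October 30.
April 20, 2022 falls between 6 February and 30 October, so daylight saving is in effect and Vararn is at UTC+06:00.
01:34 Vararn − 6h = 19:34 UTC (rolling into the previous day, 19 April 2022).
At the standard offset (UTC−02:00), 19:34 UTC − 2h = 17:34 Etheph Prefecture standard time.
The standard-time date in Etheph Prefecture, April 19, 2022, does not fall between 24 April and 21 November, so daylight saving is not in effect and Etheph Prefecture is at UTC−02:00.
19:34 UTC − 2h = 17:34 Etheph Prefecture.

17:34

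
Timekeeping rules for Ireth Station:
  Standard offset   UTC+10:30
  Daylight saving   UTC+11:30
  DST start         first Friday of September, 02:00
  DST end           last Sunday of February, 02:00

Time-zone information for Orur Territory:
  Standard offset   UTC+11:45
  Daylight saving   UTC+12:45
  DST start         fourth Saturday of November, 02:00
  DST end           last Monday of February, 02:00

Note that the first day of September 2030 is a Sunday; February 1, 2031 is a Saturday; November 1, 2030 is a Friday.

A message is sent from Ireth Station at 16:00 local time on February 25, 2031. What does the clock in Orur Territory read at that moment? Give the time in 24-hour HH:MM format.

1 September 2030 is a Sunday, so the first Friday is September 6.
1 February 2031 is a Saturday, so Sundays fall on 2, 9, 16, 23; the last is February 23.
February 25, 2031 is outside the daylight-saving period (6 September 2030 – 23 February 2031), so Ireth Station is on standard time, UTC+10:30.
16:00 Ireth Station − 10h30m = 05:30 UTC.
1 November 2030 is a Friday, so the first Saturday is November 2 and the fourth is November 23.
1 February 2031 is a Saturday, so Mondays fall on 3, 10, 17, 24; the last is February 24.
At the standard offset (UTC+11:45), 05:30 UTC + 11h45m = 17:15 Orur Territory standard time.
The standard-time date in Orur Territory, February 25, 2031, does not fall between 23 November 2030 and 24 February 2031, so daylight saving is not in effect and Orur Territory is at UTC+11:45.
05:30 UTC + 11h45m = 17:15 Orur Territory.

17:15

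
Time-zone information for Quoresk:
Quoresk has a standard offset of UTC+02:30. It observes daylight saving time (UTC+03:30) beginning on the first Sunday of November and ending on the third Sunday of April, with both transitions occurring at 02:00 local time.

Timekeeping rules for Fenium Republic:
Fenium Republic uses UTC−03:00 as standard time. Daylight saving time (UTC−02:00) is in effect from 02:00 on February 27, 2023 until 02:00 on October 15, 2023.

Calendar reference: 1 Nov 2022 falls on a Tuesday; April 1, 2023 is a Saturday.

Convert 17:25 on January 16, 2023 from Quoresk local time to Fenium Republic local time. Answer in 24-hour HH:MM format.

10:55

1 November 2022 is a Tuesday, so the first Sunday is November 6.
1 April 2023 is a Saturday, so the first Sunday is April 2 and the third is April 16.
Daylight saving runs 6 November 2022 – 16 April 2023; January 16, 2023 is inside that window, so Quoresk is at UTC+03:30.
17:25 Quoresk − 3h30m = 13:55 UTC.
At the standard offset (UTC−03:00), 13:55 UTC − 3h = 10:55 Fenium Republic standard time.
The standard-time date in Fenium Republic, January 16, 2023, is outside the daylight-saving period (27 February – 15 October), so Fenium Republic is on standard time, UTC−03:00.
13:55 UTC − 3h = 10:55 Fenium Republic.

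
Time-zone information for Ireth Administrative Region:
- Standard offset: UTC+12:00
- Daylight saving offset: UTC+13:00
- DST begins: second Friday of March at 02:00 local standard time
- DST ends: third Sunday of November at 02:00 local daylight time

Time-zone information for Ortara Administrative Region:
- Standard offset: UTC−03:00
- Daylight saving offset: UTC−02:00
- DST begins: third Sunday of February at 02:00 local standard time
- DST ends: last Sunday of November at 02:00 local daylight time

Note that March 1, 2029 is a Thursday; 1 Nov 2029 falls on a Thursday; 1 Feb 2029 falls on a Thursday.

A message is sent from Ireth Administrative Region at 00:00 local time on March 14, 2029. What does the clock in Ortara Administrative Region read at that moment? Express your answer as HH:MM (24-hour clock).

09:00

1 March 2029 is a Thursday, so the first Friday is March 2 and the second is March 9.
1 November 2029 is a Thursday, so the first Sunday is November 4 and the third is November 18.
Daylight saving runs 9 March – 18 November; March 14, 2029 is inside that window, so Ireth Administrative Region is at UTC+13:00.
00:00 Ireth Administrative Region − 13h = 11:00 UTC (rolling into the previous day, 13 March 2029).
1 February 2029 is a Thursday, so the first Sunday is February 4 and the third is February 18.
1 November 2029 is a Thursday, so Sundays fall on 4, 11, 18, 25; the last is November 25.
At the standard offset (UTC−03:00), 11:00 UTC − 3h = 08:00 Ortara Administrative Region standard time.
The standard-time date in Ortara Administrative Region, March 13, 2029, falls between 18 February and 25 November, so daylight saving is in effect and Ortara Administrative Region is at UTC−02:00.
11:00 UTC − 2h = 09:00 Ortara Administrative Region.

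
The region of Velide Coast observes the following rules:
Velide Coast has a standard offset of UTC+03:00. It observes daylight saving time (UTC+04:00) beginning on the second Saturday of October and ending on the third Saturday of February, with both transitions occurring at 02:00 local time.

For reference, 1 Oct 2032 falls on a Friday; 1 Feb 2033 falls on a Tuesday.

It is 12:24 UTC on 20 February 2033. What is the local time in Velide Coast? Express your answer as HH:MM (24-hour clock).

15:24

1 October 2032 is a Friday, so the first Saturday is October 2 and the second is October 9.
1 February 2033 is a Tuesday, so the first Saturday is February 5 and the third is February 19.
At the standard offset (UTC+03:00), 12:24 UTC + 3h = 15:24 Velide Coast standard time.
Daylight saving runs 9 October 2032 – 19 February 2033; the standard-time date in Velide Coast, 20 February 2033, is outside that window, so Velide Coast is on standard time at UTC+03:00.
12:24 UTC + 3h = 15:24 local.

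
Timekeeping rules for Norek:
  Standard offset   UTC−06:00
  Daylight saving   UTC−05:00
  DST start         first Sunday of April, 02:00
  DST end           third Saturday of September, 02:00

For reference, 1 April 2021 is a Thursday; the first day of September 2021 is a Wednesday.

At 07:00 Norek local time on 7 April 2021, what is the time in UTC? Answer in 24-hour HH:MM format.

1 April 2021 is a Thursday, so the first Sunday is April 4.
1 September 2021 is a Wednesday, so the first Saturday is September 4 and the third is September 18.
Daylight saving runs 4 April – 18 September; 7 April 2021 is inside that window, so Norek is at UTC−05:00.
07:00 local + 5h = 12:00 UTC.

12:00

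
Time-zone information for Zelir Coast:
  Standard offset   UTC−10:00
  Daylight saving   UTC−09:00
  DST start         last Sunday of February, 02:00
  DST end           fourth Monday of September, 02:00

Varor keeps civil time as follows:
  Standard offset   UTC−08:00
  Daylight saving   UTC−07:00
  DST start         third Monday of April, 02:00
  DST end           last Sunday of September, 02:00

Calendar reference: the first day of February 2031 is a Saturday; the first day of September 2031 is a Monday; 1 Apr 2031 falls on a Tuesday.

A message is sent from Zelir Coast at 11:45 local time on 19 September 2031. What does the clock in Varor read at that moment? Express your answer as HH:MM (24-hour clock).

1 February 2031 is a Saturday, so Sundays fall on 2, 9, 16, 23; the last is February 23.
1 September 2031 is a Monday, so the first Monday is September 1 and the fourth is September 22.
19 September 2031 falls between 23 February and 22 September, so daylight saving is in effect and Zelir Coast is at UTC−09:00.
11:45 Zelir Coast + 9h = 20:45 UTC.
1 April 2031 is a Tuesday, so the first Monday is April 7 and the third is April 21.
1 September 2031 is a Monday, so Sundays fall on 7, 14, 21, 28; the last is September 28.
At the standard offset (UTC−08:00), 20:45 UTC − 8h = 12:45 Varor standard time.
The standard-time date in Varor, 19 September 2031, lies within the daylight-saving period (21 April – 28 September), so Varor is on daylight time, UTC−07:00.
20:45 UTC − 7h = 13:45 Varor.

13:45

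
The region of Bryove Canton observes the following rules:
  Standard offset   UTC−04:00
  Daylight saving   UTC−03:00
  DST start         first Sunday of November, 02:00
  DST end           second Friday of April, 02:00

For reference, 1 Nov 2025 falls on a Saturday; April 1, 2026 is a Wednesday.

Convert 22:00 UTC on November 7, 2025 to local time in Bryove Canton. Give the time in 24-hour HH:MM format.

1 November 2025 is a Saturday, so the first Sunday is November 2.
1 April 2026 is a Wednesday, so the first Friday is April 3 and the second is April 10.
At the standard offset (UTC−04:00), 22:00 UTC − 4h = 18:00 Bryove Canton standard time.
The standard-time date in Bryove Canton, November 7, 2025, lies within the daylight-saving period (2 November 2025 – 10 April 2026), so Bryove Canton is on daylight time, UTC−03:00.
22:00 UTC − 3h = 19:00 local.

19:00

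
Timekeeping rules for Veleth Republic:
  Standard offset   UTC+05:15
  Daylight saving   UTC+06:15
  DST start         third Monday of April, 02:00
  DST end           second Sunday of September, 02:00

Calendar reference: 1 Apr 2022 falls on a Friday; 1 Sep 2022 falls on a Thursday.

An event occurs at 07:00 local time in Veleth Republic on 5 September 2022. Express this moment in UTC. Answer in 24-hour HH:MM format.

00:45

1 April 2022 is a Friday, so the first Monday is April 4 and the third is April 18.
1 September 2022 is a Thursday, so the first Sunday is September 4 and the second is September 11.
Daylight saving runs 18 April – 11 September; 5 September 2022 is inside that window, so Veleth Republic is at UTC+06:15.
07:00 local − 6h15m = 00:45 UTC.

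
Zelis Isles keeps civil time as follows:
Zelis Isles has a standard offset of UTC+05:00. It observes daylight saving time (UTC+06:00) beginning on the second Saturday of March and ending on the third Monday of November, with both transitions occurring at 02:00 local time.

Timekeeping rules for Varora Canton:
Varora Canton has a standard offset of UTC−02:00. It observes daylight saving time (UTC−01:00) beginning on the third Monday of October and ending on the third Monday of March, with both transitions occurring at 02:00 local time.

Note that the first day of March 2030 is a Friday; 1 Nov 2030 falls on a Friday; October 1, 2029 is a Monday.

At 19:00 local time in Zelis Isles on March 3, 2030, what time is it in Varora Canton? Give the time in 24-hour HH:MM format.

13:00

1 March 2030 is a Friday, so the first Saturday is March 2 and the second is March 9.
1 November 2030 is a Friday, so the first Monday is November 4 and the third is November 18.
Daylight saving runs 9 March – 18 November; March 3, 2030 is outside that window, so Zelis Isles is on standard time at UTC+05:00.
19:00 Zelis Isles − 5h = 14:00 UTC.
1 October 2029 is a Monday, so the first Monday is October 1 and the third is October 15.
1 March 2030 is a Friday, so the first Monday is March 4 and the third is March 18.
At the standard offset (UTC−02:00), 14:00 UTC − 2h = 12:00 Varora Canton standard time.
The standard-time date in Varora Canton, March 3, 2030, falls between 15 October 2029 and 18 March 2030, so daylight saving is in effect and Varora Canton is at UTC−01:00.
14:00 UTC − 1h = 13:00 Varora Canton.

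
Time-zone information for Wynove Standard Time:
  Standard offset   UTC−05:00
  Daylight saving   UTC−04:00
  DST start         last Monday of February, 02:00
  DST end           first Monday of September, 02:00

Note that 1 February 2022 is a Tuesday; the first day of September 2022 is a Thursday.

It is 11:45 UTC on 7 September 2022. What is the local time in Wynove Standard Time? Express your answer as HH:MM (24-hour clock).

1 February 2022 is a Tuesday, so Mondays fall on 7, 14, 21, 28; the last is February 28.
1 September 2022 is a Thursday, so the first Monday is September 5.
At the standard offset (UTC−05:00), 11:45 UTC − 5h = 06:45 Wynove Standard Time standard time.
The standard-time date in Wynove Standard Time, 7 September 2022, is outside the daylight-saving period (28 February – 5 September), so Wynove Standard Time is on standard time, UTC−05:00.
11:45 UTC − 5h = 06:45 local.

06:45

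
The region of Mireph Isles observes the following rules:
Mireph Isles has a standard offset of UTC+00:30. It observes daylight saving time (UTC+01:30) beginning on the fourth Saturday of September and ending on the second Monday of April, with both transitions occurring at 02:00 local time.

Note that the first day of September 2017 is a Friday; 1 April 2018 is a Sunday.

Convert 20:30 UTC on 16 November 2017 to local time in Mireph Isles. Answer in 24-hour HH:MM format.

1 September 2017 is a Friday, so the first Saturday is September 2 and the fourth is September 23.
1 April 2018 is a Sunday, so the first Monday is April 2 and the second is April 9.
At the standard offset (UTC+00:30), 20:30 UTC + 0h30m = 21:00 Mireph Isles standard time.
The standard-time date in Mireph Isles, 16 November 2017, falls between 23 September 2017 and 9 April 2018, so daylight saving is in effect and Mireph Isles is at UTC+01:30.
20:30 UTC + 1h30m = 22:00 local.

22:00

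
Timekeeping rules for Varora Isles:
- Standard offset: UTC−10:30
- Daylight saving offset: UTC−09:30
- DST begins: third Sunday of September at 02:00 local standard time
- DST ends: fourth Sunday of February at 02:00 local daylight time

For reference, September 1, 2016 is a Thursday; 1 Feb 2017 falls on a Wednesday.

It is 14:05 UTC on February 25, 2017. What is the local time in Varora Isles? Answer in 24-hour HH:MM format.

1 September 2016 is a Thursday, so the first Sunday is September 4 and the third is September 18.
1 February 2017 is a Wednesday, so the first Sunday is February 5 and the fourth is February 26.
At the standard offset (UTC−10:30), 14:05 UTC − 10h30m = 03:35 Varora Isles standard time.
The standard-time date in Varora Isles, February 25, 2017, falls between 18 September 2016 and 26 February 2017, so daylight saving is in effect and Varora Isles is at UTC−09:30.
14:05 UTC − 9h30m = 04:35 local.

04:35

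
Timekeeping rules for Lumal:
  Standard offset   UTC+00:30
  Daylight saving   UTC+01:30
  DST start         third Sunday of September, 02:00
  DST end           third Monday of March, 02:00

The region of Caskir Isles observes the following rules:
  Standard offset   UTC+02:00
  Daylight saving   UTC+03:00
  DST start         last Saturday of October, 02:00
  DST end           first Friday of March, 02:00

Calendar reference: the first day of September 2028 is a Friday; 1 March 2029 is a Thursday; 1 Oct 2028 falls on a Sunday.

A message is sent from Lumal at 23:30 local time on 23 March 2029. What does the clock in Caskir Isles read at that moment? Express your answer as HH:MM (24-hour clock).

01:00

1 September 2028 is a Friday, so the first Sunday is September 3 and the third is September 17.
1 March 2029 is a Thursday, so the first Monday is March 5 and the third is March 19.
23 March 2029 does not fall between 17 September 2028 and 19 March 2029, so daylight saving is not in effect and Lumal is at UTC+00:30.
23:30 Lumal − 0h30m = 23:00 UTC.
1 October 2028 is a Sunday, so Saturdays fall on 7, 14, 21, 28; the last is October 28.
1 March 2029 is a Thursday, so the first Friday is March 2.
At the standard offset (UTC+02:00), 23:00 UTC + 2h = 01:00 Caskir Isles standard time (rolling into the next day, 24 March 2029).
The standard-time date in Caskir Isles, 24 March 2029, does not fall between 28 October 2028 and 2 March 2029, so daylight saving is not in effect and Caskir Isles is at UTC+02:00.
23:00 UTC + 2h = 01:00 Caskir Isles (rolling into the next day, 24 March 2029).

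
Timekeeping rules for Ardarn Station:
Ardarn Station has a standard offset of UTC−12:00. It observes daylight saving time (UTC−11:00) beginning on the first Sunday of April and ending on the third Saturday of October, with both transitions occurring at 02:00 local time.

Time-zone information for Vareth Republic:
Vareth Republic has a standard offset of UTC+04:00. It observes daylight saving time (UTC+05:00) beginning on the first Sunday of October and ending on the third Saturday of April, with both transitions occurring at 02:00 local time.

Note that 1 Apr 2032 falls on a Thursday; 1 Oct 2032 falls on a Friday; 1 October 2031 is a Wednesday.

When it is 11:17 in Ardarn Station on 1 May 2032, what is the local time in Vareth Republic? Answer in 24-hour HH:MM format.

02:17

1 April 2032 is a Thursday, so the first Sunday is April 4.
1 October 2032 is a Friday, so the first Saturday is October 2 and the third is October 16.
1 May 2032 falls between 4 April and 16 October, so daylight saving is in effect and Ardarn Station is at UTC−11:00.
11:17 Ardarn Station + 11h = 22:17 UTC.
1 October 2031 is a Wednesday, so the first Sunday is October 5.
1 April 2032 is a Thursday, so the first Saturday is April 3 and the third is April 17.
At the standard offset (UTC+04:00), 22:17 UTC + 4h = 02:17 Vareth Republic standard time (rolling into the next day, 2 May 2032).
Daylight saving runs 5 October 2031 – 17 April 2032; the standard-time date in Vareth Republic, 2 May 2032, is outside that window, so Vareth Republic is on standard time at UTC+04:00.
22:17 UTC + 4h = 02:17 Vareth Republic (rolling into the next day, 2 May 2032).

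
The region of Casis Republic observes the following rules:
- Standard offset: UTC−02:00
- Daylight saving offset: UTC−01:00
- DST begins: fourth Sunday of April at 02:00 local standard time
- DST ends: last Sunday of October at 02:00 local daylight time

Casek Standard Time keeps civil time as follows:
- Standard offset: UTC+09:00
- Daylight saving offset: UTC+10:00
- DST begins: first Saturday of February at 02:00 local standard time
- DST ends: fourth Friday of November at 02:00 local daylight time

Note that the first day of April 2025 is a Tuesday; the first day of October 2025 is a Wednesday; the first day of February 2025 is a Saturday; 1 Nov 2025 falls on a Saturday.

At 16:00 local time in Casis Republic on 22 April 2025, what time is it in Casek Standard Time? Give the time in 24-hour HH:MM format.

04:00

1 April 2025 is a Tuesday, so the first Sunday is April 6 and the fourth is April 27.
1 October 2025 is a Wednesday, so Sundays fall on 5, 12, 19, 26; the last is October 26.
22 April 2025 is outside the daylight-saving period (27 April – 26 October), so Casis Republic is on standard time, UTC−02:00.
16:00 Casis Republic + 2h = 18:00 UTC.
1 February 2025 is a Saturday, so the first Saturday is February 1.
1 November 2025 is a Saturday, so the first Friday is November 7 and the fourth is November 28.
At the standard offset (UTC+09:00), 18:00 UTC + 9h = 03:00 Casek Standard Time standard time (rolling into the next day, 23 April 2025).
The standard-time date in Casek Standard Time, 23 April 2025, lies within the daylight-saving period (1 February – 28 November), so Casek Standard Time is on daylight time, UTC+10:00.
18:00 UTC + 10h = 04:00 Casek Standard Time (rolling into the next day, 23 April 2025).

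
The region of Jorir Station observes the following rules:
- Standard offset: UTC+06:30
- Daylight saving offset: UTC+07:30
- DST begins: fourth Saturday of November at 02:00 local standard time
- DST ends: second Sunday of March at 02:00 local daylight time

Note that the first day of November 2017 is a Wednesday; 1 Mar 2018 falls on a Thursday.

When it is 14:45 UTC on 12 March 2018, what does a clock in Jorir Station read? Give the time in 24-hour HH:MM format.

1 November 2017 is a Wednesday, so the first Saturday is November 4 and the fourth is November 25.
1 March 2018 is a Thursday, so the first Sunday is March 4 and the second is March 11.
At the standard offset (UTC+06:30), 14:45 UTC + 6h30m = 21:15 Jorir Station standard time.
The standard-time date in Jorir Station, 12 March 2018, is outside the daylight-saving period (25 November 2017 – 11 March 2018), so Jorir Station is on standard time, UTC+06:30.
14:45 UTC + 6h30m = 21:15 local.

21:15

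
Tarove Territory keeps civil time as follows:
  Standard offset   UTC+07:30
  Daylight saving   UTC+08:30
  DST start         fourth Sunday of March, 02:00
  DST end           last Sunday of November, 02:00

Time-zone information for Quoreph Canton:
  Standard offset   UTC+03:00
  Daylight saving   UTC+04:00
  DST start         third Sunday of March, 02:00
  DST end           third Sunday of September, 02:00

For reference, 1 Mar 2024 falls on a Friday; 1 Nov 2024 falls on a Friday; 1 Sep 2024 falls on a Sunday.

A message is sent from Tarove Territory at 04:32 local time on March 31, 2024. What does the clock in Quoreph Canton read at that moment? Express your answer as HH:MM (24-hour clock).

1 March 2024 is a Friday, so the first Sunday is March 3 and the fourth is March 24.
1 November 2024 is a Friday, so Sundays fall on 3, 10, 17, 24; the last is November 24.
Daylight saving runs 24 March – 24 November; March 31, 2024 is inside that window, so Tarove Territory is at UTC+08:30.
04:32 Tarove Territory − 8h30m = 20:02 UTC (rolling into the previous day, 30 March 2024).
1 March 2024 is a Friday, so the first Sunday is March 3 and the third is March 17.
1 September 2024 is a Sunday, so the first Sunday is September 1 and the third is September 15.
At the standard offset (UTC+03:00), 20:02 UTC + 3h = 23:02 Quoreph Canton standard time.
Daylight saving runs 17 March – 15 September; the standard-time date in Quoreph Canton, March 30, 2024, is inside that window, so Quoreph Canton is at UTC+04:00.
20:02 UTC + 4h = 00:02 Quoreph Canton (rolling into the next day, 31 March 2024).

00:02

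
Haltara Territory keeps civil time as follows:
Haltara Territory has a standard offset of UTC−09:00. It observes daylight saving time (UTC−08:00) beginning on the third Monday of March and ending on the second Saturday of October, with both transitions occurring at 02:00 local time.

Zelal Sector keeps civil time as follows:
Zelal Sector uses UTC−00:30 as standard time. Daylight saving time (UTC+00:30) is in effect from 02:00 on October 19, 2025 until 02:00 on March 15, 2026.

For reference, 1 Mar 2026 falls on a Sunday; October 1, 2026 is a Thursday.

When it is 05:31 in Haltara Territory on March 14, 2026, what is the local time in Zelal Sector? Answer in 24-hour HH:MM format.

1 March 2026 is a Sunday, so the first Monday is March 2 and the third is March 16.
1 October 2026 is a Thursday, so the first Saturday is October 3 and the second is October 10.
March 14, 2026 is outside the daylight-saving period (16 March – 10 October), so Haltara Territory is on standard time, UTC−09:00.
05:31 Haltara Territory + 9h = 14:31 UTC.
At the standard offset (UTC−00:30), 14:31 UTC − 0h30m = 14:01 Zelal Sector standard time.
The standard-time date in Zelal Sector, March 14, 2026, lies within the daylight-saving period (19 October 2025 – 15 March 2026), so Zelal Sector is on daylight time, UTC+00:30.
14:31 UTC + 0h30m = 15:01 Zelal Sector.

15:01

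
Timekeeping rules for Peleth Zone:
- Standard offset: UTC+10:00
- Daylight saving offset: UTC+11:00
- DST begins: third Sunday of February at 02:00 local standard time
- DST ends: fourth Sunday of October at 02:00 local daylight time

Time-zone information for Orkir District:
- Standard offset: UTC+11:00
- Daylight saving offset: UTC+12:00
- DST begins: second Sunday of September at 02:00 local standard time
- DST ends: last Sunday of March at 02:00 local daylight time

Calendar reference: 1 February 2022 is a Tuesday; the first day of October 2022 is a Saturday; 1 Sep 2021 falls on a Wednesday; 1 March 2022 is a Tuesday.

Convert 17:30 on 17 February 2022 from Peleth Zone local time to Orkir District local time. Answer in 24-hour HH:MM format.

19:30

1 February 2022 is a Tuesday, so the first Sunday is February 6 and the third is February 20.
1 October 2022 is a Saturday, so the first Sunday is October 2 and the fourth is October 23.
17 February 2022 does not fall between 20 February and 23 October, so daylight saving is not in effect and Peleth Zone is at UTC+10:00.
17:30 Peleth Zone − 10h = 07:30 UTC.
1 September 2021 is a Wednesday, so the first Sunday is September 5 and the second is September 12.
1 March 2022 is a Tuesday, so Sundays fall on 6, 13, 20, 27; the last is March 27.
At the standard offset (UTC+11:00), 07:30 UTC + 11h = 18:30 Orkir District standard time.
The standard-time date in Orkir District, 17 February 2022, falls between 12 September 2021 and 27 March 2022, so daylight saving is in effect and Orkir District is at UTC+12:00.
07:30 UTC + 12h = 19:30 Orkir District.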